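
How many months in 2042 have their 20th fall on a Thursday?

3

Check the 20th of each month of 2042: Jan 20: Mon, Feb 20: Thu, Mar 20: Thu, Apr 20: Sun, May 20: Tue, Jun 20: Fri, Jul 20: Sun, Aug 20: Wed, Sep 20: Sat, Oct 20: Mon, Nov 20: Thu, Dec 20: Sat.
Thursday occurs in February, March, November — 3 months.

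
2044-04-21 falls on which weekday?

January 1, 2044 is a Friday.
April 21 is day 112 of the year, i.e. 111 days after Jan 1.
111 mod 7 = 6, so advance 6 weekdays from Friday: Thursday.

Thursday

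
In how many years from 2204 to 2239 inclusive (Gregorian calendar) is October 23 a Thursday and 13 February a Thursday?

Check each year's weekday for October 23 and 13 February:
  2204: Tue/Mon  2205: Wed/Wed  2206: Thu/Thu ✓  2207: Fri/Fri  2208: Sun/Sat  2209: Mon/Mon  2210: Tue/Tue  2211: Wed/Wed  2212: Fri/Thu  2213: Sat/Sat  2214: Sun/Sun  2215: Mon/Mon  2216: Wed/Tue  2217: Thu/Thu ✓  …(8 more)…  2226: Mon/Mon  2227: Tue/Tue  2228: Thu/Wed  2229: Fri/Fri  2230: Sat/Sat  2231: Sun/Sun  2232: Tue/Mon  2233: Wed/Wed  2234: Thu/Thu ✓  2235: Fri/Fri  2236: Sun/Sat  2237: Mon/Mon  2238: Tue/Tue  2239: Wed/Wed
Both conditions hold in: 2206, 2217, 2223, 2234 — 4.

4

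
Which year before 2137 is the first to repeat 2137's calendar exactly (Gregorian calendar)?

2126

Two years share a calendar iff Jan 1 falls on the same weekday and both are leap or both are common. 2137: Jan 1 is Tuesday, common year.
2136: Jan 1 Sunday, leap
2135: Jan 1 Saturday, common
2134: Jan 1 Friday, common
2133: Jan 1 Thursday, common
2132: Jan 1 Tuesday, leap
2131: Jan 1 Monday, common
2130: Jan 1 Sunday, common
2129: Jan 1 Saturday, common
2128: Jan 1 Thursday, leap
2127: Jan 1 Wednesday, common
2126: Jan 1 Tuesday, common
2126 matches on both conditions.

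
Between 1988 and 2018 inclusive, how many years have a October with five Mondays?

15

October has 31 days; it has five Mondays when Monday falls among the first (month-length − 28) days — i.e. when October 1 is one of Monday/Sunday/Saturday.
October 1 by year: 1988:Sat✓ 1989:Sun✓ 1990:Mon✓ 1991:Tue 1992:Thu 1993:Fri 1994:Sat✓ 1995:Sun✓ 1996:Tue 1997:Wed 1998:Thu 1999:Fri 2000:Sun✓ 2001:Mon✓ 2002:Tue 2003:Wed 2004:Fri 2005:Sat✓ 2006:Sun✓ 2007:Mon✓ 2008:Wed 2009:Thu 2010:Fri 2011:Sat✓ 2012:Mon✓ 2013:Tue 2014:Wed 2015:Thu 2016:Sat✓ 2017:Sun✓ 2018:Mon✓
Years with five Mondays: 1988, 1989, 1990, 1994, 1995, 2000, 2001, 2005, 2006, 2007, 2011, 2012, 2016, 2017, 2018 → 15.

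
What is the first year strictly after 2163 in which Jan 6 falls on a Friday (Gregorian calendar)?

From one year to the next, a fixed date's weekday advances by 1, or by 2 when a Feb 29 lies between the two dates.
2163: January 6 is Thursday.
2164: Friday (+1)
Jan 6 falls on a Friday in 2164.

2164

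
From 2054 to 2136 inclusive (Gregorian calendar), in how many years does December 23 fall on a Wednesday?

Track December 23's weekday year by year (advancing +1, or +2 across a Feb 29):
  2054: Wed ✓  2055: Thu (+1)  2056: Sat (+2)  2057: Sun (+1)  2058: Mon (+1)
  2059: Tue (+1)  2060: Thu (+2)  2061: Fri (+1)  2062: Sat (+1)  2063: Sun (+1)
  2064: Tue (+2)  2065: Wed (+1) ✓  2066: Thu (+1)  2067: Fri (+1)  … (55 more years) …
  2123: Thu (+1)  2124: Sat (+2)  2125: Sun (+1)  2126: Mon (+1)  2127: Tue (+1)
  2128: Thu (+2)  2129: Fri (+1)  2130: Sat (+1)  2131: Sun (+1)  2132: Tue (+2)
  2133: Wed (+1) ✓  2134: Thu (+1)  2135: Fri (+1)  2136: Sun (+2)
Wednesday years: 2054, 2065, 2071, 2076, 2082, 2093, 2099, 2105, 2111, 2116, 2122, 2133 — 12 in total.

12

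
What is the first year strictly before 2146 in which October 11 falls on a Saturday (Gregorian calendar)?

From one year to the next, a fixed date's weekday advances by 1, or by 2 when a Feb 29 lies between the two dates.
2146: October 11 is Tuesday.
2145: Monday (−1)
2144: Sunday (−1)
2143: Friday (−2)
2142: Thursday (−1)
2141: Wednesday (−1)
2140: Tuesday (−1)
2139: Sunday (−2)
2138: Saturday (−1)
October 11 falls on a Saturday in 2138.

2138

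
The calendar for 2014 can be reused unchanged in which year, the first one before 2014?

2003

Two years share a calendar iff Jan 1 falls on the same weekday and both are leap or both are common. 2014: Jan 1 is Wednesday, common year.
2013: Jan 1 Tuesday, common
2012: Jan 1 Sunday, leap
2011: Jan 1 Saturday, common
2010: Jan 1 Friday, common
2009: Jan 1 Thursday, common
2008: Jan 1 Tuesday, leap
2007: Jan 1 Monday, common
2006: Jan 1 Sunday, common
2005: Jan 1 Saturday, common
2004: Jan 1 Thursday, leap
2003: Jan 1 Wednesday, common
2003 matches on both conditions.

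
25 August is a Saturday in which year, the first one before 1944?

1934

From one year to the next, a fixed date's weekday advances by 1, or by 2 when a Feb 29 lies between the two dates.
1944: August 25 is Friday.
1943: Wednesday (−2)
1942: Tuesday (−1)
1941: Monday (−1)
1940: Sunday (−1)
1939: Friday (−2)
1938: Thursday (−1)
1937: Wednesday (−1)
1936: Tuesday (−1)
1935: Sunday (−2)
1934: Saturday (−1)
25 August falls on a Saturday in 1934.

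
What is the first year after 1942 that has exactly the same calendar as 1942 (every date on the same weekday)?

Two years share a calendar iff Jan 1 falls on the same weekday and both are leap or both are common. 1942: Jan 1 is Thursday, common year.
1943: Jan 1 Friday, common
1944: Jan 1 Saturday, leap
1945: Jan 1 Monday, common
1946: Jan 1 Tuesday, common
1947: Jan 1 Wednesday, common
1948: Jan 1 Thursday, leap
1949: Jan 1 Saturday, common
1950: Jan 1 Sunday, common
1951: Jan 1 Monday, common
1952: Jan 1 Tuesday, leap
1953: Jan 1 Thursday, common
1953 matches on both conditions.

1953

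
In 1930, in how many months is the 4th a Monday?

Check the 4th of each month of 1930: Jan 4: Sat, Feb 4: Tue, Mar 4: Tue, Apr 4: Fri, May 4: Sun, Jun 4: Wed, Jul 4: Fri, Aug 4: Mon, Sep 4: Thu, Oct 4: Sat, Nov 4: Tue, Dec 4: Thu.
Monday occurs in August — 1 month.

1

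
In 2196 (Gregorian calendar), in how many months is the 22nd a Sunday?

Check the 22nd of each month of 2196: Jan 22: Fri, Feb 22: Mon, Mar 22: Tue, Apr 22: Fri, May 22: Sun, Jun 22: Wed, Jul 22: Fri, Aug 22: Mon, Sep 22: Thu, Oct 22: Sat, Nov 22: Tue, Dec 22: Thu.
Sunday occurs in May — 1 month.

1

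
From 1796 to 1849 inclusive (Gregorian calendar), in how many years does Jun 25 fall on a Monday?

8

Track Jun 25's weekday year by year (advancing +1, or +2 across a Feb 29):
  1796: Sat  1797: Sun (+1)  1798: Mon (+1) ✓  1799: Tue (+1)  1800: Wed (+1)
  1801: Thu (+1)  1802: Fri (+1)  1803: Sat (+1)  1804: Mon (+2) ✓  1805: Tue (+1)
  1806: Wed (+1)  1807: Thu (+1)  1808: Sat (+2)  1809: Sun (+1)  … (26 more years) …
  1836: Sat (+2)  1837: Sun (+1)  1838: Mon (+1) ✓  1839: Tue (+1)  1840: Thu (+2)
  1841: Fri (+1)  1842: Sat (+1)  1843: Sun (+1)  1844: Tue (+2)  1845: Wed (+1)
  1846: Thu (+1)  1847: Fri (+1)  1848: Sun (+2)  1849: Mon (+1) ✓
Monday years: 1798, 1804, 1810, 1821, 1827, 1832, 1838, 1849 — 8 in total.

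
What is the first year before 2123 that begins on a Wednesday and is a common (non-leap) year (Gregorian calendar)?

2121

Jan 1 advances by 2 weekdays after a leap year and by 1 after a common year.
2123: Jan 1 is Friday.
2122: Thursday
2121: Wednesday
2121 begins on a Wednesday and is a common year.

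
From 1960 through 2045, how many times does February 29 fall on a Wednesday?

3

Leap years in 1960–2045: 22 of them.
Feb 29 weekday advances by 5 (mod 7) from one leap year to the next four years later (or differs when a century non-leap intervenes).
Leap-day weekdays: 1960:Mon 1964:Sat 1968:Thu 1972:Tue 1976:Sun 1980:Fri 1984:Wed✓ 1988:Mon 1992:Sat 1996:Thu 2000:Tue 2004:Sun 2008:Fri 2012:Wed✓ 2016:Mon 2020:Sat 2024:Thu 2028:Tue 2032:Sun 2036:Fri 2040:Wed✓ 2044:Mon
Wednesday: 1984, 2012, 2040 → 3.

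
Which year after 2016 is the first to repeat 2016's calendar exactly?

Two years share a calendar iff Jan 1 falls on the same weekday and both are leap or both are common. 2016: Jan 1 is Friday, leap year.
2017: Jan 1 Sunday, common
2018: Jan 1 Monday, common
2019: Jan 1 Tuesday, common
2020: Jan 1 Wednesday, leap
2021: Jan 1 Friday, common
2022: Jan 1 Saturday, common
2023: Jan 1 Sunday, common
2024: Jan 1 Monday, leap
2025: Jan 1 Wednesday, common
2026: Jan 1 Thursday, common
2027: Jan 1 Friday, common
2028: Jan 1 Saturday, leap
2029: Jan 1 Monday, common
2030: Jan 1 Tuesday, common
2031: Jan 1 Wednesday, common
2032: Jan 1 Thursday, leap
2033: Jan 1 Saturday, common
2034: Jan 1 Sunday, common
2035: Jan 1 Monday, common
2036: Jan 1 Tuesday, leap
2037: Jan 1 Thursday, common
2038: Jan 1 Friday, common
2039: Jan 1 Saturday, common
2040: Jan 1 Sunday, leap
2041: Jan 1 Tuesday, common
2042: Jan 1 Wednesday, common
2043: Jan 1 Thursday, common
2044: Jan 1 Friday, leap
2044 matches on both conditions.

2044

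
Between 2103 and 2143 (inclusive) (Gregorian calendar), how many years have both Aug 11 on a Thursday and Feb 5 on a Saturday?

4

Check each year's weekday for Aug 11 and Feb 5:
  2103: Sat/Mon  2104: Mon/Tue  2105: Tue/Thu  2106: Wed/Fri  2107: Thu/Sat ✓  2108: Sat/Sun  2109: Sun/Tue  2110: Mon/Wed  2111: Tue/Thu  2112: Thu/Fri  2113: Fri/Sun  2114: Sat/Mon  2115: Sun/Tue  2116: Tue/Wed  …(13 more)…  2130: Fri/Sun  2131: Sat/Mon  2132: Mon/Tue  2133: Tue/Thu  2134: Wed/Fri  2135: Thu/Sat ✓  2136: Sat/Sun  2137: Sun/Tue  2138: Mon/Wed  2139: Tue/Thu  2140: Thu/Fri  2141: Fri/Sun  2142: Sat/Mon  2143: Sun/Tue
Both conditions hold in: 2107, 2118, 2129, 2135 — 4.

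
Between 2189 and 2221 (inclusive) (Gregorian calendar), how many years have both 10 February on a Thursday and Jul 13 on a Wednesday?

Check each year's weekday for 10 February and Jul 13:
  2189: Tue/Mon  2190: Wed/Tue  2191: Thu/Wed ✓  2192: Fri/Fri  2193: Sun/Sat  2194: Mon/Sun  2195: Tue/Mon  2196: Wed/Wed  2197: Fri/Thu  2198: Sat/Fri  2199: Sun/Sat  2200: Mon/Sun  2201: Tue/Mon  2202: Wed/Tue  …(5 more)…  2208: Wed/Wed  2209: Fri/Thu  2210: Sat/Fri  2211: Sun/Sat  2212: Mon/Mon  2213: Wed/Tue  2214: Thu/Wed ✓  2215: Fri/Thu  2216: Sat/Sat  2217: Mon/Sun  2218: Tue/Mon  2219: Wed/Tue  2220: Thu/Thu  2221: Sat/Fri
Both conditions hold in: 2191, 2203, 2214 — 3.

3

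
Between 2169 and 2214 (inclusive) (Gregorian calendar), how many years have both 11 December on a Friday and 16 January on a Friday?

Check each year's weekday for 11 December and 16 January:
  2169: Mon/Mon  2170: Tue/Tue  2171: Wed/Wed  2172: Fri/Thu  2173: Sat/Sat  2174: Sun/Sun  2175: Mon/Mon  2176: Wed/Tue  2177: Thu/Thu  2178: Fri/Fri ✓  2179: Sat/Sat  2180: Mon/Sun  2181: Tue/Tue  2182: Wed/Wed  …(18 more)…  2201: Fri/Fri ✓  2202: Sat/Sat  2203: Sun/Sun  2204: Tue/Mon  2205: Wed/Wed  2206: Thu/Thu  2207: Fri/Fri ✓  2208: Sun/Sat  2209: Mon/Mon  2210: Tue/Tue  2211: Wed/Wed  2212: Fri/Thu  2213: Sat/Sat  2214: Sun/Sun
Both conditions hold in: 2178, 2189, 2195, 2201, 2207 — 5.

5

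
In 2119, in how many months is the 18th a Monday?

Check the 18th of each month of 2119: Jan 18: Wed, Feb 18: Sat, Mar 18: Sat, Apr 18: Tue, May 18: Thu, Jun 18: Sun, Jul 18: Tue, Aug 18: Fri, Sep 18: Mon, Oct 18: Wed, Nov 18: Sat, Dec 18: Mon.
Monday occurs in September, December — 2 months.

2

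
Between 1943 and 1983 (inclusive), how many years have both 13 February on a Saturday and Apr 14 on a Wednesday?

5

Check each year's weekday for 13 February and Apr 14:
  1943: Sat/Wed ✓  1944: Sun/Fri  1945: Tue/Sat  1946: Wed/Sun  1947: Thu/Mon  1948: Fri/Wed  1949: Sun/Thu  1950: Mon/Fri  1951: Tue/Sat  1952: Wed/Mon  1953: Fri/Tue  1954: Sat/Wed ✓  1955: Sun/Thu  1956: Mon/Sat  …(13 more)…  1970: Fri/Tue  1971: Sat/Wed ✓  1972: Sun/Fri  1973: Tue/Sat  1974: Wed/Sun  1975: Thu/Mon  1976: Fri/Wed  1977: Sun/Thu  1978: Mon/Fri  1979: Tue/Sat  1980: Wed/Mon  1981: Fri/Tue  1982: Sat/Wed ✓  1983: Sun/Thu
Both conditions hold in: 1943, 1954, 1965, 1971, 1982 — 5.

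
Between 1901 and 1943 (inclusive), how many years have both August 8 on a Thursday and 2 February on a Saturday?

5

Check each year's weekday for August 8 and 2 February:
  1901: Thu/Sat ✓  1902: Fri/Sun  1903: Sat/Mon  1904: Mon/Tue  1905: Tue/Thu  1906: Wed/Fri  1907: Thu/Sat ✓  1908: Sat/Sun  1909: Sun/Tue  1910: Mon/Wed  1911: Tue/Thu  1912: Thu/Fri  1913: Fri/Sun  1914: Sat/Mon  …(15 more)…  1930: Fri/Sun  1931: Sat/Mon  1932: Mon/Tue  1933: Tue/Thu  1934: Wed/Fri  1935: Thu/Sat ✓  1936: Sat/Sun  1937: Sun/Tue  1938: Mon/Wed  1939: Tue/Thu  1940: Thu/Fri  1941: Fri/Sun  1942: Sat/Mon  1943: Sun/Tue
Both conditions hold in: 1901, 1907, 1918, 1929, 1935 — 5.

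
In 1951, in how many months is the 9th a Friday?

3

Check the 9th of each month of 1951: Jan 9: Tue, Feb 9: Fri, Mar 9: Fri, Apr 9: Mon, May 9: Wed, Jun 9: Sat, Jul 9: Mon, Aug 9: Thu, Sep 9: Sun, Oct 9: Tue, Nov 9: Fri, Dec 9: Sun.
Friday occurs in February, March, November — 3 months.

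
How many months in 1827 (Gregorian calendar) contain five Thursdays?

4

A month of length L has five Thursdays iff its first Thursday is on day ≤ L−28 (so day 1–3 in a 31-day month, 1–2 in a 30-day month, day 1 in a leap February).
Checking each month of 1827: Jan starts Mon (31d); Feb starts Thu (28d); Mar starts Thu (31d) ✓; Apr starts Sun (30d); May starts Tue (31d) ✓; Jun starts Fri (30d); Jul starts Sun (31d); Aug starts Wed (31d) ✓; Sep starts Sat (30d); Oct starts Mon (31d); Nov starts Thu (30d) ✓; Dec starts Sat (31d).
Five-Thursday months: March, May, August, November → 4.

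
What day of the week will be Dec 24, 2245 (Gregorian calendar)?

Wednesday

January 1, 2245 is a Wednesday.
December 24 is day 358 of the year, i.e. 357 days after Jan 1.
357 mod 7 = 0, so advance 0 weekdays from Wednesday: Wednesday.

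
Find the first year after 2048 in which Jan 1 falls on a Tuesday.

Jan 1 advances by 2 weekdays after a leap year and by 1 after a common year.
2048: Jan 1 is Wednesday (leap).
2049: Friday
2050: Saturday
2051: Sunday
2052: Monday (leap)
2053: Wednesday
2054: Thursday
2055: Friday
2056: Saturday (leap)
2057: Monday
2058: Tuesday
2058 begins on a Tuesday

2058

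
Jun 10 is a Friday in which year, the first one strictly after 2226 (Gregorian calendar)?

From one year to the next, a fixed date's weekday advances by 1, or by 2 when a Feb 29 lies between the two dates.
2226: June 10 is Saturday.
2227: Sunday (+1)
2228: Tuesday (+2)
2229: Wednesday (+1)
2230: Thursday (+1)
2231: Friday (+1)
Jun 10 falls on a Friday in 2231.

2231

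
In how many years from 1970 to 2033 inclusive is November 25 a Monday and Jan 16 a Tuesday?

Check each year's weekday for November 25 and Jan 16:
  1970: Wed/Fri  1971: Thu/Sat  1972: Sat/Sun  1973: Sun/Tue  1974: Mon/Wed  1975: Tue/Thu  1976: Thu/Fri  1977: Fri/Sun  1978: Sat/Mon  1979: Sun/Tue  1980: Tue/Wed  1981: Wed/Fri  1982: Thu/Sat  1983: Fri/Sun  …(36 more)…  2020: Wed/Thu  2021: Thu/Sat  2022: Fri/Sun  2023: Sat/Mon  2024: Mon/Tue ✓  2025: Tue/Thu  2026: Wed/Fri  2027: Thu/Sat  2028: Sat/Sun  2029: Sun/Tue  2030: Mon/Wed  2031: Tue/Thu  2032: Thu/Fri  2033: Fri/Sun
Both conditions hold in: 1996, 2024 — 2.

2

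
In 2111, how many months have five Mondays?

A month of length L has five Mondays iff its first Monday is on day ≤ L−28 (so day 1–3 in a 31-day month, 1–2 in a 30-day month, day 1 in a leap February).
Checking each month of 2111: Jan starts Thu (31d); Feb starts Sun (28d); Mar starts Sun (31d) ✓; Apr starts Wed (30d); May starts Fri (31d); Jun starts Mon (30d) ✓; Jul starts Wed (31d); Aug starts Sat (31d) ✓; Sep starts Tue (30d); Oct starts Thu (31d); Nov starts Sun (30d) ✓; Dec starts Tue (31d).
Five-Monday months: March, June, August, November → 4.

4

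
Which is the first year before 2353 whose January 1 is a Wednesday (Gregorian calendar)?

Jan 1 advances by 2 weekdays after a leap year and by 1 after a common year.
2353: Jan 1 is Thursday.
2352: Tuesday (leap)
2351: Monday
2350: Sunday
2349: Saturday
2348: Thursday (leap)
2347: Wednesday
2347 begins on a Wednesday

2347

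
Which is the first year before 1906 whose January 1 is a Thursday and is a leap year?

1880

Jan 1 advances by 2 weekdays after a leap year and by 1 after a common year.
1906: Jan 1 is Monday.
1905: Sunday
1904: Friday (leap)
1903: Thursday
1902: Wednesday
1901: Tuesday
1900: Monday
1899: Sunday
1898: Saturday
1897: Friday
1896: Wednesday (leap)
1895: Tuesday
1894: Monday
1893: Sunday
1892: Friday (leap)
1891: Thursday
1890: Wednesday
1889: Tuesday
1888: Sunday (leap)
1887: Saturday
1886: Friday
1885: Thursday
1884: Tuesday (leap)
1883: Monday
1882: Sunday
1881: Saturday
1880: Thursday (leap)
1880 begins on a Thursday and is a leap year.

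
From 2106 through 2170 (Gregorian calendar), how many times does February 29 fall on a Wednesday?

Leap years in 2106–2170: 16 of them.
Feb 29 weekday advances by 5 (mod 7) from one leap year to the next four years later (or differs when a century non-leap intervenes).
Leap-day weekdays: 2108:Wed✓ 2112:Mon 2116:Sat 2120:Thu 2124:Tue 2128:Sun 2132:Fri 2136:Wed✓ 2140:Mon 2144:Sat 2148:Thu 2152:Tue 2156:Sun 2160:Fri 2164:Wed✓ 2168:Mon
Wednesday: 2108, 2136, 2164 → 3.

3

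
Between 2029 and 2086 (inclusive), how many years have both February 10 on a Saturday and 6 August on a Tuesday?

Check each year's weekday for February 10 and 6 August:
  2029: Sat/Mon  2030: Sun/Tue  2031: Mon/Wed  2032: Tue/Fri  2033: Thu/Sat  2034: Fri/Sun  2035: Sat/Mon  2036: Sun/Wed  2037: Tue/Thu  2038: Wed/Fri  2039: Thu/Sat  2040: Fri/Mon  2041: Sun/Tue  2042: Mon/Wed  …(30 more)…  2073: Fri/Sun  2074: Sat/Mon  2075: Sun/Tue  2076: Mon/Thu  2077: Wed/Fri  2078: Thu/Sat  2079: Fri/Sun  2080: Sat/Tue ✓  2081: Mon/Wed  2082: Tue/Thu  2083: Wed/Fri  2084: Thu/Sun  2085: Sat/Mon  2086: Sun/Tue
Both conditions hold in: 2052, 2080 — 2.

2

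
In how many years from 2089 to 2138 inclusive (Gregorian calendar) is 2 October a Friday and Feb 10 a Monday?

Check each year's weekday for 2 October and Feb 10:
  2089: Sun/Thu  2090: Mon/Fri  2091: Tue/Sat  2092: Thu/Sun  2093: Fri/Tue  2094: Sat/Wed  2095: Sun/Thu  2096: Tue/Fri  2097: Wed/Sun  2098: Thu/Mon  2099: Fri/Tue  2100: Sat/Wed  2101: Sun/Thu  2102: Mon/Fri  …(22 more)…  2125: Tue/Sat  2126: Wed/Sun  2127: Thu/Mon  2128: Sat/Tue  2129: Sun/Thu  2130: Mon/Fri  2131: Tue/Sat  2132: Thu/Sun  2133: Fri/Tue  2134: Sat/Wed  2135: Sun/Thu  2136: Tue/Fri  2137: Wed/Sun  2138: Thu/Mon
Both conditions hold in: 2116 — 1.

1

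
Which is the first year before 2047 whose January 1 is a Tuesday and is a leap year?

Jan 1 advances by 2 weekdays after a leap year and by 1 after a common year.
2047: Jan 1 is Tuesday.
2046: Monday
2045: Sunday
2044: Friday (leap)
2043: Thursday
2042: Wednesday
2041: Tuesday
2040: Sunday (leap)
2039: Saturday
2038: Friday
2037: Thursday
2036: Tuesday (leap)
2036 begins on a Tuesday and is a leap year.

2036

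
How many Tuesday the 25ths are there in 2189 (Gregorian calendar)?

Check the 25th of each month of 2189: Jan 25: Sun, Feb 25: Wed, Mar 25: Wed, Apr 25: Sat, May 25: Mon, Jun 25: Thu, Jul 25: Sat, Aug 25: Tue, Sep 25: Fri, Oct 25: Sun, Nov 25: Wed, Dec 25: Fri.
Tuesday occurs in August — 1 month.

1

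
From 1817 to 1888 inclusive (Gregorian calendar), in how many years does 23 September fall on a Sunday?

11

Track 23 September's weekday year by year (advancing +1, or +2 across a Feb 29):
  1817: Tue  1818: Wed (+1)  1819: Thu (+1)  1820: Sat (+2)  1821: Sun (+1) ✓
  1822: Mon (+1)  1823: Tue (+1)  1824: Thu (+2)  1825: Fri (+1)  1826: Sat (+1)
  1827: Sun (+1) ✓  1828: Tue (+2)  1829: Wed (+1)  1830: Thu (+1)  … (44 more years) …
  1875: Thu (+1)  1876: Sat (+2)  1877: Sun (+1) ✓  1878: Mon (+1)  1879: Tue (+1)
  1880: Thu (+2)  1881: Fri (+1)  1882: Sat (+1)  1883: Sun (+1) ✓  1884: Tue (+2)
  1885: Wed (+1)  1886: Thu (+1)  1887: Fri (+1)  1888: Sun (+2) ✓
Sunday years: 1821, 1827, 1832, 1838, 1849, 1855, 1860, 1866, 1877, 1883, 1888 — 11 in total.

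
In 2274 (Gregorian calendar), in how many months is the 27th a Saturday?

1

Check the 27th of each month of 2274: Jan 27: Tue, Feb 27: Fri, Mar 27: Fri, Apr 27: Mon, May 27: Wed, Jun 27: Sat, Jul 27: Mon, Aug 27: Thu, Sep 27: Sun, Oct 27: Tue, Nov 27: Fri, Dec 27: Sun.
Saturday occurs in June — 1 month.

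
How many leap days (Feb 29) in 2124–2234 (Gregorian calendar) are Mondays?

4

Leap years in 2124–2234: 27 of them.
Feb 29 weekday advances by 5 (mod 7) from one leap year to the next four years later (or differs when a century non-leap intervenes).
Leap-day weekdays: 2124:Tue 2128:Sun 2132:Fri 2136:Wed 2140:Mon✓ 2144:Sat 2148:Thu 2152:Tue 2156:Sun 2160:Fri 2164:Wed 2168:Mon✓ 2172:Sat 2176:Thu 2180:Tue 2184:Sun 2188:Fri 2192:Wed 2196:Mon✓ 2204:Wed 2208:Mon✓ 2212:Sat 2216:Thu 2220:Tue 2224:Sun 2228:Fri 2232:Wed
Monday: 2140, 2168, 2196, 2208 → 4.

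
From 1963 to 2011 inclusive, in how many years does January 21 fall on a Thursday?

7

Track January 21's weekday year by year (advancing +1, or +2 across a Feb 29):
  1963: Mon  1964: Tue (+1)  1965: Thu (+2) ✓  1966: Fri (+1)  1967: Sat (+1)
  1968: Sun (+1)  1969: Tue (+2)  1970: Wed (+1)  1971: Thu (+1) ✓  1972: Fri (+1)
  1973: Sun (+2)  1974: Mon (+1)  1975: Tue (+1)  1976: Wed (+1)  … (21 more years) …
  1998: Wed (+1)  1999: Thu (+1) ✓  2000: Fri (+1)  2001: Sun (+2)  2002: Mon (+1)
  2003: Tue (+1)  2004: Wed (+1)  2005: Fri (+2)  2006: Sat (+1)  2007: Sun (+1)
  2008: Mon (+1)  2009: Wed (+2)  2010: Thu (+1) ✓  2011: Fri (+1)
Thursday years: 1965, 1971, 1982, 1988, 1993, 1999, 2010 — 7 in total.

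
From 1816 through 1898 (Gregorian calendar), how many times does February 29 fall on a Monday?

3

Leap years in 1816–1898: 21 of them.
Feb 29 weekday advances by 5 (mod 7) from one leap year to the next four years later (or differs when a century non-leap intervenes).
Leap-day weekdays: 1816:Thu 1820:Tue 1824:Sun 1828:Fri 1832:Wed 1836:Mon✓ 1840:Sat 1844:Thu 1848:Tue 1852:Sun 1856:Fri 1860:Wed 1864:Mon✓ 1868:Sat 1872:Thu 1876:Tue 1880:Sun 1884:Fri 1888:Wed 1892:Mon✓ 1896:Sat
Monday: 1836, 1864, 1892 → 3.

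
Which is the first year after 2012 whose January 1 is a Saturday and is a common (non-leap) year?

Jan 1 advances by 2 weekdays after a leap year and by 1 after a common year.
2012: Jan 1 is Sunday (leap).
2013: Tuesday
2014: Wednesday
2015: Thursday
2016: Friday (leap)
2017: Sunday
2018: Monday
2019: Tuesday
2020: Wednesday (leap)
2021: Friday
2022: Saturday
2022 begins on a Saturday and is a common year.

2022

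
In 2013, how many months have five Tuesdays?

5

A month of length L has five Tuesdays iff its first Tuesday is on day ≤ L−28 (so day 1–3 in a 31-day month, 1–2 in a 30-day month, day 1 in a leap February).
Checking each month of 2013: Jan starts Tue (31d) ✓; Feb starts Fri (28d); Mar starts Fri (31d); Apr starts Mon (30d) ✓; May starts Wed (31d); Jun starts Sat (30d); Jul starts Mon (31d) ✓; Aug starts Thu (31d); Sep starts Sun (30d); Oct starts Tue (31d) ✓; Nov starts Fri (30d); Dec starts Sun (31d) ✓.
Five-Tuesday months: January, April, July, October, December → 5.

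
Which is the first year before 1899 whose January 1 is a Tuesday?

Jan 1 advances by 2 weekdays after a leap year and by 1 after a common year.
1899: Jan 1 is Sunday.
1898: Saturday
1897: Friday
1896: Wednesday (leap)
1895: Tuesday
1895 begins on a Tuesday

1895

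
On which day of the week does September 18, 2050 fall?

Sunday

January 1, 2050 is a Saturday.
September 18 is day 261 of the year, i.e. 260 days after Jan 1.
260 mod 7 = 1, so advance 1 weekday from Saturday: Sunday.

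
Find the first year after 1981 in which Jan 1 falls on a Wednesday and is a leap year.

1992

Jan 1 advances by 2 weekdays after a leap year and by 1 after a common year.
1981: Jan 1 is Thursday.
1982: Friday
1983: Saturday
1984: Sunday (leap)
1985: Tuesday
1986: Wednesday
1987: Thursday
1988: Friday (leap)
1989: Sunday
1990: Monday
1991: Tuesday
1992: Wednesday (leap)
1992 begins on a Wednesday and is a leap year.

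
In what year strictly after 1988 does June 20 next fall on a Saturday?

1992

From one year to the next, a fixed date's weekday advances by 1, or by 2 when a Feb 29 lies between the two dates.
1988: June 20 is Monday.
1989: Tuesday (+1)
1990: Wednesday (+1)
1991: Thursday (+1)
1992: Saturday (+2)
June 20 falls on a Saturday in 1992.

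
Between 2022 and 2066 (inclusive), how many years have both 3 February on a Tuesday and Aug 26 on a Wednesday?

Check each year's weekday for 3 February and Aug 26:
  2022: Thu/Fri  2023: Fri/Sat  2024: Sat/Mon  2025: Mon/Tue  2026: Tue/Wed ✓  2027: Wed/Thu  2028: Thu/Sat  2029: Sat/Sun  2030: Sun/Mon  2031: Mon/Tue  2032: Tue/Thu  2033: Thu/Fri  2034: Fri/Sat  2035: Sat/Sun  …(17 more)…  2053: Mon/Tue  2054: Tue/Wed ✓  2055: Wed/Thu  2056: Thu/Sat  2057: Sat/Sun  2058: Sun/Mon  2059: Mon/Tue  2060: Tue/Thu  2061: Thu/Fri  2062: Fri/Sat  2063: Sat/Sun  2064: Sun/Tue  2065: Tue/Wed ✓  2066: Wed/Thu
Both conditions hold in: 2026, 2037, 2043, 2054, 2065 — 5.

5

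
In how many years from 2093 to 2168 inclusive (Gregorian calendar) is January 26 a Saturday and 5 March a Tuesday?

8

Check each year's weekday for January 26 and 5 March:
  2093: Mon/Thu  2094: Tue/Fri  2095: Wed/Sat  2096: Thu/Mon  2097: Sat/Tue ✓  2098: Sun/Wed  2099: Mon/Thu  2100: Tue/Fri  2101: Wed/Sat  2102: Thu/Sun  2103: Fri/Mon  2104: Sat/Wed  2105: Mon/Thu  2106: Tue/Fri  …(48 more)…  2155: Sun/Wed  2156: Mon/Fri  2157: Wed/Sat  2158: Thu/Sun  2159: Fri/Mon  2160: Sat/Wed  2161: Mon/Thu  2162: Tue/Fri  2163: Wed/Sat  2164: Thu/Mon  2165: Sat/Tue ✓  2166: Sun/Wed  2167: Mon/Thu  2168: Tue/Sat
Both conditions hold in: 2097, 2109, 2115, 2126, 2137, 2143, 2154, 2165 — 8.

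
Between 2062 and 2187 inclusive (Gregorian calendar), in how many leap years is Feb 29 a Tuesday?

4

Leap years in 2062–2187: 30 of them.
Feb 29 weekday advances by 5 (mod 7) from one leap year to the next four years later (or differs when a century non-leap intervenes).
Leap-day weekdays: 2064:Fri 2068:Wed 2072:Mon 2076:Sat 2080:Thu 2084:Tue✓ 2088:Sun 2092:Fri 2096:Wed 2104:Fri 2108:Wed 2112:Mon 2116:Sat …(4 more)… 2136:Wed 2140:Mon 2144:Sat 2148:Thu 2152:Tue✓ 2156:Sun 2160:Fri 2164:Wed 2168:Mon 2172:Sat 2176:Thu 2180:Tue✓ 2184:Sun
Tuesday: 2084, 2124, 2152, 2180 → 4.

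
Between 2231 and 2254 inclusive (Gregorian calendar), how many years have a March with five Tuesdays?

10

March has 31 days; it has five Tuesdays when Tuesday falls among the first (month-length − 28) days — i.e. when March 1 is one of Tuesday/Monday/Sunday.
March 1 by year: 2231:Tue✓ 2232:Thu 2233:Fri 2234:Sat 2235:Sun✓ 2236:Tue✓ 2237:Wed 2238:Thu 2239:Fri 2240:Sun✓ 2241:Mon✓ 2242:Tue✓ 2243:Wed 2244:Fri 2245:Sat 2246:Sun✓ 2247:Mon✓ 2248:Wed 2249:Thu 2250:Fri 2251:Sat 2252:Mon✓ 2253:Tue✓ 2254:Wed
Years with five Tuesdays: 2231, 2235, 2236, 2240, 2241, 2242, 2246, 2247, 2252, 2253 → 10.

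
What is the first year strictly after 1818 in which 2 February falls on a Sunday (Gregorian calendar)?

1823

From one year to the next, a fixed date's weekday advances by 1, or by 2 when a Feb 29 lies between the two dates.
1818: February 2 is Monday.
1819: Tuesday (+1)
1820: Wednesday (+1)
1821: Friday (+2)
1822: Saturday (+1)
1823: Sunday (+1)
2 February falls on a Sunday in 1823.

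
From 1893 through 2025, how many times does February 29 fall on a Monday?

Leap years in 1893–2025: 32 of them.
Feb 29 weekday advances by 5 (mod 7) from one leap year to the next four years later (or differs when a century non-leap intervenes).
Leap-day weekdays: 1896:Sat 1904:Mon✓ 1908:Sat 1912:Thu 1916:Tue 1920:Sun 1924:Fri 1928:Wed 1932:Mon✓ 1936:Sat 1940:Thu 1944:Tue 1948:Sun …(6 more)… 1976:Sun 1980:Fri 1984:Wed 1988:Mon✓ 1992:Sat 1996:Thu 2000:Tue 2004:Sun 2008:Fri 2012:Wed 2016:Mon✓ 2020:Sat 2024:Thu
Monday: 1904, 1932, 1960, 1988, 2016 → 5.

5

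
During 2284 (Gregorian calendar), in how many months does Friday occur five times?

A month of length L has five Fridays iff its first Friday is on day ≤ L−28 (so day 1–3 in a 31-day month, 1–2 in a 30-day month, day 1 in a leap February).
Checking each month of 2284: Jan starts Tue (31d); Feb starts Fri (29d) ✓; Mar starts Sat (31d); Apr starts Tue (30d); May starts Thu (31d) ✓; Jun starts Sun (30d); Jul starts Tue (31d); Aug starts Fri (31d) ✓; Sep starts Mon (30d); Oct starts Wed (31d) ✓; Nov starts Sat (30d); Dec starts Mon (31d).
Five-Friday months: February, May, August, October → 4.

4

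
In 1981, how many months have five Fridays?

4

A month of length L has five Fridays iff its first Friday is on day ≤ L−28 (so day 1–3 in a 31-day month, 1–2 in a 30-day month, day 1 in a leap February).
Checking each month of 1981: Jan starts Thu (31d) ✓; Feb starts Sun (28d); Mar starts Sun (31d); Apr starts Wed (30d); May starts Fri (31d) ✓; Jun starts Mon (30d); Jul starts Wed (31d) ✓; Aug starts Sat (31d); Sep starts Tue (30d); Oct starts Thu (31d) ✓; Nov starts Sun (30d); Dec starts Tue (31d).
Five-Friday months: January, May, July, October → 4.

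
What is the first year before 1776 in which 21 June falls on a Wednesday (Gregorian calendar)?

1775

From one year to the next, a fixed date's weekday advances by 1, or by 2 when a Feb 29 lies between the two dates.
1776: June 21 is Friday.
1775: Wednesday (−2)
21 June falls on a Wednesday in 1775.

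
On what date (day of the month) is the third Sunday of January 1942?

18

January 1, 1942 is a Thursday, so the first Sunday is the 4th.
The third Sunday is 4 + 14 = 18.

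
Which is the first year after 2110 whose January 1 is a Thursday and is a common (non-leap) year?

2111

Jan 1 advances by 2 weekdays after a leap year and by 1 after a common year.
2110: Jan 1 is Wednesday.
2111: Thursday
2111 begins on a Thursday and is a common year.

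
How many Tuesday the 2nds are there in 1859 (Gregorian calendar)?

Check the 2nd of each month of 1859: Jan 2: Sun, Feb 2: Wed, Mar 2: Wed, Apr 2: Sat, May 2: Mon, Jun 2: Thu, Jul 2: Sat, Aug 2: Tue, Sep 2: Fri, Oct 2: Sun, Nov 2: Wed, Dec 2: Fri.
Tuesday occurs in August — 1 month.

1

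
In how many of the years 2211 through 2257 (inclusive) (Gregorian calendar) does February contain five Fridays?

2

February has 28 days (29 in leap years); it has five Fridays when Friday falls among the first (month-length − 28) days — i.e. when February 1 is Friday in a leap year (never in a common year).
February 1 by year: 2211:Fri 2212:Sat 2213:Mon 2214:Tue 2215:Wed 2216:Thu 2217:Sat 2218:Sun 2219:Mon 2220:Tue 2221:Thu 2222:Fri 2223:Sat 2224:Sun 2225:Tue …(17 more)… 2243:Wed 2244:Thu 2245:Sat 2246:Sun 2247:Mon 2248:Tue 2249:Thu 2250:Fri 2251:Sat 2252:Sun 2253:Tue 2254:Wed 2255:Thu 2256:Fri✓ 2257:Sun
Years with five Fridays: 2228, 2256 → 2.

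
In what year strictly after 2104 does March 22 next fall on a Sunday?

From one year to the next, a fixed date's weekday advances by 1, or by 2 when a Feb 29 lies between the two dates.
2104: March 22 is Saturday.
2105: Sunday (+1)
March 22 falls on a Sunday in 2105.

2105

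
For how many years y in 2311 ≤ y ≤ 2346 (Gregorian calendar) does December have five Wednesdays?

December has 31 days; it has five Wednesdays when Wednesday falls among the first (month-length − 28) days — i.e. when December 1 is one of Wednesday/Tuesday/Monday.
December 1 by year: 2311:Fri 2312:Sun 2313:Mon✓ 2314:Tue✓ 2315:Wed✓ 2316:Fri 2317:Sat 2318:Sun 2319:Mon✓ 2320:Wed✓ 2321:Thu 2322:Fri 2323:Sat 2324:Mon✓ 2325:Tue✓ …(6 more)… 2332:Thu 2333:Fri 2334:Sat 2335:Sun 2336:Tue✓ 2337:Wed✓ 2338:Thu 2339:Fri 2340:Sun 2341:Mon✓ 2342:Tue✓ 2343:Wed✓ 2344:Fri 2345:Sat 2346:Sun
Years with five Wednesdays: 2313, 2314, 2315, 2319, 2320, 2324, 2325, 2326, 2330, 2331, 2336, 2337, 2341, 2342, 2343 → 15.

15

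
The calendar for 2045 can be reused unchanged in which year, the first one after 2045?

Two years share a calendar iff Jan 1 falls on the same weekday and both are leap or both are common. 2045: Jan 1 is Sunday, common year.
2046: Jan 1 Monday, common
2047: Jan 1 Tuesday, common
2048: Jan 1 Wednesday, leap
2049: Jan 1 Friday, common
2050: Jan 1 Saturday, common
2051: Jan 1 Sunday, common
2051 matches on both conditions.

2051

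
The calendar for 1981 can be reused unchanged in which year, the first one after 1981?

1987

Two years share a calendar iff Jan 1 falls on the same weekday and both are leap or both are common. 1981: Jan 1 is Thursday, common year.
1982: Jan 1 Friday, common
1983: Jan 1 Saturday, common
1984: Jan 1 Sunday, leap
1985: Jan 1 Tuesday, common
1986: Jan 1 Wednesday, common
1987: Jan 1 Thursday, common
1987 matches on both conditions.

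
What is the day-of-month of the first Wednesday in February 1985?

6

February 1, 1985 is a Friday, so the first Wednesday is the 6th.
The first Wednesday is 6 + 0 = 6.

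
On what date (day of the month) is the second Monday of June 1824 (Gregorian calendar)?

14

June 1, 1824 is a Tuesday, so the first Monday is the 7th.
The second Monday is 7 + 7 = 14.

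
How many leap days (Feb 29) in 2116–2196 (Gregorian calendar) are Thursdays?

3

Leap years in 2116–2196: 21 of them.
Feb 29 weekday advances by 5 (mod 7) from one leap year to the next four years later (or differs when a century non-leap intervenes).
Leap-day weekdays: 2116:Sat 2120:Thu✓ 2124:Tue 2128:Sun 2132:Fri 2136:Wed 2140:Mon 2144:Sat 2148:Thu✓ 2152:Tue 2156:Sun 2160:Fri 2164:Wed 2168:Mon 2172:Sat 2176:Thu✓ 2180:Tue 2184:Sun 2188:Fri 2192:Wed 2196:Mon
Thursday: 2120, 2148, 2176 → 3.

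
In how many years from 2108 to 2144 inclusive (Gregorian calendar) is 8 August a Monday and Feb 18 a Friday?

3

Check each year's weekday for 8 August and Feb 18:
  2108: Wed/Sat  2109: Thu/Mon  2110: Fri/Tue  2111: Sat/Wed  2112: Mon/Thu  2113: Tue/Sat  2114: Wed/Sun  2115: Thu/Mon  2116: Sat/Tue  2117: Sun/Thu  2118: Mon/Fri ✓  2119: Tue/Sat  2120: Thu/Sun  2121: Fri/Tue  …(9 more)…  2131: Wed/Sun  2132: Fri/Mon  2133: Sat/Wed  2134: Sun/Thu  2135: Mon/Fri ✓  2136: Wed/Sat  2137: Thu/Mon  2138: Fri/Tue  2139: Sat/Wed  2140: Mon/Thu  2141: Tue/Sat  2142: Wed/Sun  2143: Thu/Mon  2144: Sat/Tue
Both conditions hold in: 2118, 2129, 2135 — 3.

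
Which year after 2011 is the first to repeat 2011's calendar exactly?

2022

Two years share a calendar iff Jan 1 falls on the same weekday and both are leap or both are common. 2011: Jan 1 is Saturday, common year.
2012: Jan 1 Sunday, leap
2013: Jan 1 Tuesday, common
2014: Jan 1 Wednesday, common
2015: Jan 1 Thursday, common
2016: Jan 1 Friday, leap
2017: Jan 1 Sunday, common
2018: Jan 1 Monday, common
2019: Jan 1 Tuesday, common
2020: Jan 1 Wednesday, leap
2021: Jan 1 Friday, common
2022: Jan 1 Saturday, common
2022 matches on both conditions.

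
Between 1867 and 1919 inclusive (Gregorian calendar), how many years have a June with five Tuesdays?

June has 30 days; it has five Tuesdays when Tuesday falls among the first (month-length − 28) days — i.e. when June 1 is one of Tuesday/Monday.
June 1 by year: 1867:Sat 1868:Mon✓ 1869:Tue✓ 1870:Wed 1871:Thu 1872:Sat 1873:Sun 1874:Mon✓ 1875:Tue✓ 1876:Thu 1877:Fri 1878:Sat 1879:Sun 1880:Tue✓ 1881:Wed …(23 more)… 1905:Thu 1906:Fri 1907:Sat 1908:Mon✓ 1909:Tue✓ 1910:Wed 1911:Thu 1912:Sat 1913:Sun 1914:Mon✓ 1915:Tue✓ 1916:Thu 1917:Fri 1918:Sat 1919:Sun
Years with five Tuesdays: 1868, 1869, 1874, 1875, 1880, 1885, 1886, 1891, 1896, 1897, 1903, 1908, 1909, 1914, 1915 → 15.

15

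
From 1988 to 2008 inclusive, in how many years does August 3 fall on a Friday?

3

Track August 3's weekday year by year (advancing +1, or +2 across a Feb 29):
  1988: Wed  1989: Thu (+1)  1990: Fri (+1) ✓  1991: Sat (+1)  1992: Mon (+2)
  1993: Tue (+1)  1994: Wed (+1)  1995: Thu (+1)  1996: Sat (+2)  1997: Sun (+1)
  1998: Mon (+1)  1999: Tue (+1)  2000: Thu (+2)  2001: Fri (+1) ✓  2002: Sat (+1)
  2003: Sun (+1)  2004: Tue (+2)  2005: Wed (+1)  2006: Thu (+1)  2007: Fri (+1) ✓
  2008: Sun (+2)
Friday years: 1990, 2001, 2007 — 3 in total.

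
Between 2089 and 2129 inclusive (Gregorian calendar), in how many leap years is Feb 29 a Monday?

1

Leap years in 2089–2129: 9 of them.
Feb 29 weekday advances by 5 (mod 7) from one leap year to the next four years later (or differs when a century non-leap intervenes).
Leap-day weekdays: 2092:Fri 2096:Wed 2104:Fri 2108:Wed 2112:Mon✓ 2116:Sat 2120:Thu 2124:Tue 2128:Sun
Monday: 2112 → 1.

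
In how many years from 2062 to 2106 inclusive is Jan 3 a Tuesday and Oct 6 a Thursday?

0

Check each year's weekday for Jan 3 and Oct 6:
  2062: Tue/Fri  2063: Wed/Sat  2064: Thu/Mon  2065: Sat/Tue  2066: Sun/Wed  2067: Mon/Thu  2068: Tue/Sat  2069: Thu/Sun  2070: Fri/Mon  2071: Sat/Tue  2072: Sun/Thu  2073: Tue/Fri  2074: Wed/Sat  2075: Thu/Sun  …(17 more)…  2093: Sat/Tue  2094: Sun/Wed  2095: Mon/Thu  2096: Tue/Sat  2097: Thu/Sun  2098: Fri/Mon  2099: Sat/Tue  2100: Sun/Wed  2101: Mon/Thu  2102: Tue/Fri  2103: Wed/Sat  2104: Thu/Mon  2105: Sat/Tue  2106: Sun/Wed
Both conditions hold in: no year — 0.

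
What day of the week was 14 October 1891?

Wednesday

January 1, 1891 is a Thursday.
October 14 is day 287 of the year, i.e. 286 days after Jan 1.
286 mod 7 = 6, so advance 6 weekdays from Thursday: Wednesday.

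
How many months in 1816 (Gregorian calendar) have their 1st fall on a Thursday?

Check the 1st of each month of 1816: Jan 1: Mon, Feb 1: Thu, Mar 1: Fri, Apr 1: Mon, May 1: Wed, Jun 1: Sat, Jul 1: Mon, Aug 1: Thu, Sep 1: Sun, Oct 1: Tue, Nov 1: Fri, Dec 1: Sun.
Thursday occurs in February, August — 2 months.

2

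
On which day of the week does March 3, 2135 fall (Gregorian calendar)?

January 1, 2135 is a Saturday.
March 3 is day 62 of the year, i.e. 61 days after Jan 1.
61 mod 7 = 5, so advance 5 weekdays from Saturday: Thursday.

Thursday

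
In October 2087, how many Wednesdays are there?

5

October 2087 has 31 days and begins on Wednesday.
The first Wednesday is October 1.
Wednesdays fall on 1, 8, 15, 22, 29 — that's 5.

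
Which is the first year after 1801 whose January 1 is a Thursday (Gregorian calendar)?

Jan 1 advances by 2 weekdays after a leap year and by 1 after a common year.
1801: Jan 1 is Thursday.
1802: Friday
1803: Saturday
1804: Sunday (leap)
1805: Tuesday
1806: Wednesday
1807: Thursday
1807 begins on a Thursday

1807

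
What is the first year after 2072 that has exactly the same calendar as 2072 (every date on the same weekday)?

Two years share a calendar iff Jan 1 falls on the same weekday and both are leap or both are common. 2072: Jan 1 is Friday, leap year.
2073: Jan 1 Sunday, common
2074: Jan 1 Monday, common
2075: Jan 1 Tuesday, common
2076: Jan 1 Wednesday, leap
2077: Jan 1 Friday, common
2078: Jan 1 Saturday, common
2079: Jan 1 Sunday, common
2080: Jan 1 Monday, leap
2081: Jan 1 Wednesday, common
2082: Jan 1 Thursday, common
2083: Jan 1 Friday, common
2084: Jan 1 Saturday, leap
2085: Jan 1 Monday, common
2086: Jan 1 Tuesday, common
2087: Jan 1 Wednesday, common
2088: Jan 1 Thursday, leap
2089: Jan 1 Saturday, common
2090: Jan 1 Sunday, common
2091: Jan 1 Monday, common
2092: Jan 1 Tuesday, leap
2093: Jan 1 Thursday, common
2094: Jan 1 Friday, common
2095: Jan 1 Saturday, common
2096: Jan 1 Sunday, leap
2097: Jan 1 Tuesday, common
2098: Jan 1 Wednesday, common
2099: Jan 1 Thursday, common
2100: Jan 1 Friday, common
2101: Jan 1 Saturday, common
2102: Jan 1 Sunday, common
2103: Jan 1 Monday, common
2104: Jan 1 Tuesday, leap
2105: Jan 1 Thursday, common
2106: Jan 1 Friday, common
2107: Jan 1 Saturday, common
2108: Jan 1 Sunday, leap
2109: Jan 1 Tuesday, common
2110: Jan 1 Wednesday, common
2111: Jan 1 Thursday, common
2112: Jan 1 Friday, leap
2112 matches on both conditions.

2112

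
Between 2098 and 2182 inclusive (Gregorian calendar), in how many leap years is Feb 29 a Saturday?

3

Leap years in 2098–2182: 20 of them.
Feb 29 weekday advances by 5 (mod 7) from one leap year to the next four years later (or differs when a century non-leap intervenes).
Leap-day weekdays: 2104:Fri 2108:Wed 2112:Mon 2116:Sat✓ 2120:Thu 2124:Tue 2128:Sun 2132:Fri 2136:Wed 2140:Mon 2144:Sat✓ 2148:Thu 2152:Tue 2156:Sun 2160:Fri 2164:Wed 2168:Mon 2172:Sat✓ 2176:Thu 2180:Tue
Saturday: 2116, 2144, 2172 → 3.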